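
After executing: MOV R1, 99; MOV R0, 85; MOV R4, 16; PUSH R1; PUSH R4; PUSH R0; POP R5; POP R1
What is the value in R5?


Stack trace (top is rightmost):
  MOV R1, 99  → R1 = 99
  MOV R0, 85  → R0 = 85
  MOV R4, 16  → R4 = 16
  PUSH R1  → stack: [99]
  PUSH R4  → stack: [99, 16]
  PUSH R0  → stack: [99, 16, 85]
  POP R5  → R5 = 85, stack: [99, 16]
  POP R1  → R1 = 16, stack: [99]
Final: R5 = 85

85


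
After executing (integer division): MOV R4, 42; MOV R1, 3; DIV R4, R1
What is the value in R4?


Register state trace:
  MOV R4, 42  → R4 = 42
  MOV R1, 3  → R1 = 3
  DIV R4, R1  → R4 = 42 // 3 = 14
Final: R4 = 14

14


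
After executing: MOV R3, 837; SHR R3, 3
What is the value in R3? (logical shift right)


Register state trace:
  MOV R3, 837  → R3 = 837
  SHR R3, 3  → R3 = 837 >> 3 = 837 // 2^3 = 104
Final: R3 = 104

104


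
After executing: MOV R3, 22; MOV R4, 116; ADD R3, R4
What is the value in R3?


Register state trace:
  MOV R3, 22  → R3 = 22
  MOV R4, 116  → R4 = 116
  ADD R3, R4  → R3 = 22 + 116 = 138
Final: R3 = 138

138


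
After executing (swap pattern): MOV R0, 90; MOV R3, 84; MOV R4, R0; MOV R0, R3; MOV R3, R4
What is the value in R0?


Register state trace (swap pattern):
  MOV R0, 90  → R0 = 90
  MOV R3, 84  → R3 = 84
  MOV R4, R0  → R4 = 90  (save R0)
  MOV R0, R3  → R0 = 84  (R0 gets R3's value)
  MOV R3, R4  → R3 = 90  (R3 gets saved value)
Final: R0 = 84

84


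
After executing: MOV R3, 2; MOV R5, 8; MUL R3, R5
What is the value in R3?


Register state trace:
  MOV R3, 2  → R3 = 2
  MOV R5, 8  → R5 = 8
  MUL R3, R5  → R3 = 2 * 8 = 16
Final: R3 = 16

16


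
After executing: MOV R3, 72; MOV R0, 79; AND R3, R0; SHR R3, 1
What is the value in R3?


Register state trace:
  MOV R3, 72  → R3 = 72 (0b01001000)
  MOV R0, 79  → R0 = 79 (0b01001111)
  AND R3, R0  → R3 = 72 AND 79 = 72 (0b01001000)
  SHR R3, 1  → R3 = 72 >> 1 = 36
Final: R3 = 36

36


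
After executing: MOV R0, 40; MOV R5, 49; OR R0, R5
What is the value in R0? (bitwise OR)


Register state trace:
  MOV R0, 40  → R0 = 40 (0b00101000)
  MOV R5, 49  → R5 = 49 (0b00110001)
  OR R0, R5   → R0 = 40 OR 49 = 57 (0b00111001)
Final: R0 = 57

57


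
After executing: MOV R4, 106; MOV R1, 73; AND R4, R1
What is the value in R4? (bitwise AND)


Register state trace:
  MOV R4, 106  → R4 = 106 (0b01101010)
  MOV R1, 73  → R1 = 73 (0b01001001)
  AND R4, R1  → R4 = 106 AND 73 = 72 (0b01001000)
Final: R4 = 72

72


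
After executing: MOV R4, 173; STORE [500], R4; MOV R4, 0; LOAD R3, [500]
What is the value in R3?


Register and memory trace:
  MOV R4, 173  → R4 = 173
  STORE [500], R4  → mem[500] = 173
  MOV R4, 0  → R4 = 0
  LOAD R3, [500]  → R3 = mem[500] = 173
Final: R3 = 173

173


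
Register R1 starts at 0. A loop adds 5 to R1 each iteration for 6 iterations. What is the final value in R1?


Starting value: R1 = 0
  Iter 1: R1 = 0 + 5 = 5
  Iter 2: R1 = 5 + 5 = 10
  Iter 3: R1 = 10 + 5 = 15
  Iter 4: R1 = 15 + 5 = 20
  Iter 5: R1 = 20 + 5 = 25
  Iter 6: R1 = 25 + 5 = 30
Final: R1 = 30

30


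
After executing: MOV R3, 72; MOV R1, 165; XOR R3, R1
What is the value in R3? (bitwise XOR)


Register state trace:
  MOV R3, 72  → R3 = 72 (0b01001000)
  MOV R1, 165  → R1 = 165 (0b10100101)
  XOR R3, R1  → R3 = 72 XOR 165 = 237 (0b11101101)
Final: R3 = 237

237


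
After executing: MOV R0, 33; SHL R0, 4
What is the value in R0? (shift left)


Register state trace:
  MOV R0, 33  → R0 = 33
  SHL R0, 4  → R0 = 33 << 4 = 33 * 2^4 = 528
Final: R0 = 528

528


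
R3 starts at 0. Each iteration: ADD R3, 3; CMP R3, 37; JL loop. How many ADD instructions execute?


Loop trace (R3 starts at 0, target 37, step 3):
  ADD #1: R3 = 0 + 3 = 3  → 3 < 37, loop
  ADD #2: R3 = 3 + 3 = 6  → 6 < 37, loop
  ADD #3: R3 = 6 + 3 = 9  → 9 < 37, loop
  ADD #4: R3 = 9 + 3 = 12  → 12 < 37, loop
  ADD #5: R3 = 12 + 3 = 15  → 15 < 37, loop
  ADD #6: R3 = 15 + 3 = 18  → 18 < 37, loop
  ADD #7: R3 = 18 + 3 = 21  → 21 < 37, loop
  ADD #8: R3 = 21 + 3 = 24  → 24 < 37, loop
  ADD #9: R3 = 24 + 3 = 27  → 27 < 37, loop
  ADD #10: R3 = 27 + 3 = 30  → 30 < 37, loop
  ADD #11: R3 = 30 + 3 = 33  → 33 < 37, loop
  ADD #12: R3 = 33 + 3 = 36  → 36 < 37, loop
  ADD #13: R3 = 36 + 3 = 39  → 39 >= 37, exit
Total ADD instructions: 13

13


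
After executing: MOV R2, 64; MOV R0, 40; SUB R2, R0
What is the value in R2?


Register state trace:
  MOV R2, 64  → R2 = 64
  MOV R0, 40  → R0 = 40
  SUB R2, R0  → R2 = 64 - 40 = 24
Final: R2 = 24

24


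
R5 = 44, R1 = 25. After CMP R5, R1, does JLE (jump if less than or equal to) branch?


Trace:
  R5 = 44, R1 = 25
  CMP R5, R1  → compares 44 vs 25
  JLE checks: is 44 less than or equal to 25?
  44 > 25, so condition is false
Branch taken: No

No


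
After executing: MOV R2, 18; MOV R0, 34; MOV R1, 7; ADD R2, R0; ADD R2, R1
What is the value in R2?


Register state trace:
  MOV R2, 18  → R2 = 18
  MOV R0, 34  → R0 = 34
  MOV R1, 7  → R1 = 7
  ADD R2, R0  → R2 = 18 + 34 = 52
  ADD R2, R1  → R2 = 52 + 7 = 59
Final: R2 = 59

59


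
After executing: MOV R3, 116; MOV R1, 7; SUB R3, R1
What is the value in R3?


Register state trace:
  MOV R3, 116  → R3 = 116
  MOV R1, 7  → R1 = 7
  SUB R3, R1  → R3 = 116 - 7 = 109
Final: R3 = 109

109


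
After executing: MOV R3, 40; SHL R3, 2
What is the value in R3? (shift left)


Register state trace:
  MOV R3, 40  → R3 = 40
  SHL R3, 2  → R3 = 40 << 2 = 40 * 2^2 = 160
Final: R3 = 160

160


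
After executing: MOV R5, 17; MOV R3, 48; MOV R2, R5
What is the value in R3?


Register state trace:
  MOV R5, 17  → R5 = 17
  MOV R3, 48  → R3 = 48
  MOV R2, R5  → R2 = 17
Final: R3 = 48

48


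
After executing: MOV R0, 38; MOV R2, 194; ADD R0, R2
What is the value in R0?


Register state trace:
  MOV R0, 38  → R0 = 38
  MOV R2, 194  → R2 = 194
  ADD R0, R2  → R0 = 38 + 194 = 232
Final: R0 = 232

232


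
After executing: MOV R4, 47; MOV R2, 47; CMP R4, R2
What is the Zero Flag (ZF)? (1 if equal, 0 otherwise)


Register state trace:
  MOV R4, 47  → R4 = 47
  MOV R2, 47  → R2 = 47
  CMP R4, R2  → computes 47 - 47 = 0
  Result is zero, so values are equal
ZF = 1

1


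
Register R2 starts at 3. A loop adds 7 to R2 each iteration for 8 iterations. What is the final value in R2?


Starting value: R2 = 3
  Iter 1: R2 = 3 + 7 = 10
  Iter 2: R2 = 10 + 7 = 17
  Iter 3: R2 = 17 + 7 = 24
  Iter 4: R2 = 24 + 7 = 31
  Iter 5: R2 = 31 + 7 = 38
  Iter 6: R2 = 38 + 7 = 45
  Iter 7: R2 = 45 + 7 = 52
  Iter 8: R2 = 52 + 7 = 59
Final: R2 = 59

59


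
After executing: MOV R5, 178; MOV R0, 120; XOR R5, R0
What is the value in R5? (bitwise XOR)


Register state trace:
  MOV R5, 178  → R5 = 178 (0b10110010)
  MOV R0, 120  → R0 = 120 (0b01111000)
  XOR R5, R0  → R5 = 178 XOR 120 = 202 (0b11001010)
Final: R5 = 202

202


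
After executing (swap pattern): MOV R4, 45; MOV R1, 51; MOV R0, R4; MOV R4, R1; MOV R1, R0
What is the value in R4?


Register state trace (swap pattern):
  MOV R4, 45  → R4 = 45
  MOV R1, 51  → R1 = 51
  MOV R0, R4  → R0 = 45  (save R4)
  MOV R4, R1  → R4 = 51  (R4 gets R1's value)
  MOV R1, R0  → R1 = 45  (R1 gets saved value)
Final: R4 = 51

51


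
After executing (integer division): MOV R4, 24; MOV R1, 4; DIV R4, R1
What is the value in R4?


Register state trace:
  MOV R4, 24  → R4 = 24
  MOV R1, 4  → R1 = 4
  DIV R4, R1  → R4 = 24 // 4 = 6
Final: R4 = 6

6


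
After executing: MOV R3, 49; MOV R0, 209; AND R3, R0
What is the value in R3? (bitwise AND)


Register state trace:
  MOV R3, 49  → R3 = 49 (0b00110001)
  MOV R0, 209  → R0 = 209 (0b11010001)
  AND R3, R0  → R3 = 49 AND 209 = 17 (0b00010001)
Final: R3 = 17

17


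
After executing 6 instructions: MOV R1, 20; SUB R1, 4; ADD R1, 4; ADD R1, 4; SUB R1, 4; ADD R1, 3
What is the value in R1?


Register state trace:
  MOV R1, 20  → R1 = 20
  SUB R1, 4  → R1 = 20 - 4 = 16
  ADD R1, 4  → R1 = 16 + 4 = 20
  ADD R1, 4  → R1 = 20 + 4 = 24
  SUB R1, 4  → R1 = 24 - 4 = 20
  ADD R1, 3  → R1 = 20 + 3 = 23
Final: R1 = 23

23


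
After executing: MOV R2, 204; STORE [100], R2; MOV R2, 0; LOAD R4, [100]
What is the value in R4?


Register and memory trace:
  MOV R2, 204  → R2 = 204
  STORE [100], R2  → mem[100] = 204
  MOV R2, 0  → R2 = 0
  LOAD R4, [100]  → R4 = mem[100] = 204
Final: R4 = 204

204


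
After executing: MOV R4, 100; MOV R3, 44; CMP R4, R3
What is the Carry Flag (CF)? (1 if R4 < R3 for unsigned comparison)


Register state trace:
  MOV R4, 100  → R4 = 100
  MOV R3, 44  → R3 = 44
  CMP R4, R3  → unsigned 100 - 44: no borrow
  100 >= 44, so CF = 0
CF = 0

0


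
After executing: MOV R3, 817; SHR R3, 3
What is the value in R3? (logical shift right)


Register state trace:
  MOV R3, 817  → R3 = 817
  SHR R3, 3  → R3 = 817 >> 3 = 817 // 2^3 = 102
Final: R3 = 102

102


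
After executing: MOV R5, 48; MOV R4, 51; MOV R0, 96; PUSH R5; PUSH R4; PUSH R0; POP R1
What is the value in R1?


Stack trace (top is rightmost):
  MOV R5, 48  → R5 = 48
  MOV R4, 51  → R4 = 51
  MOV R0, 96  → R0 = 96
  PUSH R5  → stack: [48]
  PUSH R4  → stack: [48, 51]
  PUSH R0  → stack: [48, 51, 96]
  POP R1  → R1 = 96, stack: [48, 51]
Final: R1 = 96

96


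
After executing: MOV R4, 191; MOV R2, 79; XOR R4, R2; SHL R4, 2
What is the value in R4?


Register state trace:
  MOV R4, 191  → R4 = 191 (0b10111111)
  MOV R2, 79  → R2 = 79 (0b01001111)
  XOR R4, R2  → R4 = 191 XOR 79 = 240 (0b11110000)
  SHL R4, 2  → R4 = 240 << 2 = 960
Final: R4 = 960

960


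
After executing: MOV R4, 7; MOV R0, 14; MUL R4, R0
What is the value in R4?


Register state trace:
  MOV R4, 7  → R4 = 7
  MOV R0, 14  → R0 = 14
  MUL R4, R0  → R4 = 7 * 14 = 98
Final: R4 = 98

98


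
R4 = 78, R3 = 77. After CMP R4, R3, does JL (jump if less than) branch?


Trace:
  R4 = 78, R3 = 77
  CMP R4, R3  → compares 78 vs 77
  JL checks: is 78 less than 77?
  78 > 77, so condition is false
Branch taken: No

No


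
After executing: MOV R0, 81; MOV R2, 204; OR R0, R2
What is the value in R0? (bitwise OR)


Register state trace:
  MOV R0, 81  → R0 = 81 (0b01010001)
  MOV R2, 204  → R2 = 204 (0b11001100)
  OR R0, R2   → R0 = 81 OR 204 = 221 (0b11011101)
Final: R0 = 221

221


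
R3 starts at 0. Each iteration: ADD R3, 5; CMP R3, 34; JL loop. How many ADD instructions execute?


Loop trace (R3 starts at 0, target 34, step 5):
  ADD #1: R3 = 0 + 5 = 5  → 5 < 34, loop
  ADD #2: R3 = 5 + 5 = 10  → 10 < 34, loop
  ADD #3: R3 = 10 + 5 = 15  → 15 < 34, loop
  ADD #4: R3 = 15 + 5 = 20  → 20 < 34, loop
  ADD #5: R3 = 20 + 5 = 25  → 25 < 34, loop
  ADD #6: R3 = 25 + 5 = 30  → 30 < 34, loop
  ADD #7: R3 = 30 + 5 = 35  → 35 >= 34, exit
Total ADD instructions: 7

7


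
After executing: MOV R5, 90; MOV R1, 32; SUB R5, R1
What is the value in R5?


Register state trace:
  MOV R5, 90  → R5 = 90
  MOV R1, 32  → R1 = 32
  SUB R5, R1  → R5 = 90 - 32 = 58
Final: R5 = 58

58


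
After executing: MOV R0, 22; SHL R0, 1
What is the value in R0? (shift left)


Register state trace:
  MOV R0, 22  → R0 = 22
  SHL R0, 1  → R0 = 22 << 1 = 22 * 2^1 = 44
Final: R0 = 44

44


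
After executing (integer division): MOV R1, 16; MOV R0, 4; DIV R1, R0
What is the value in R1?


Register state trace:
  MOV R1, 16  → R1 = 16
  MOV R0, 4  → R0 = 4
  DIV R1, R0  → R1 = 16 // 4 = 4
Final: R1 = 4

4


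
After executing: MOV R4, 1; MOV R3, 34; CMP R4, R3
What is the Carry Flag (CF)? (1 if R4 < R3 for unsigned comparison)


Register state trace:
  MOV R4, 1  → R4 = 1
  MOV R3, 34  → R3 = 34
  CMP R4, R3  → unsigned 1 - 34: borrow occurs
  1 < 34, so CF = 1
CF = 1

1


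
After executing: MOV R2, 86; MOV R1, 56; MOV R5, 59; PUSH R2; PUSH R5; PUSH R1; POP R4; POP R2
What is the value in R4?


Stack trace (top is rightmost):
  MOV R2, 86  → R2 = 86
  MOV R1, 56  → R1 = 56
  MOV R5, 59  → R5 = 59
  PUSH R2  → stack: [86]
  PUSH R5  → stack: [86, 59]
  PUSH R1  → stack: [86, 59, 56]
  POP R4  → R4 = 56, stack: [86, 59]
  POP R2  → R2 = 59, stack: [86]
Final: R4 = 56

56


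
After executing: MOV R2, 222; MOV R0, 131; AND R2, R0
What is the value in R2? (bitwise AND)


Register state trace:
  MOV R2, 222  → R2 = 222 (0b11011110)
  MOV R0, 131  → R0 = 131 (0b10000011)
  AND R2, R0  → R2 = 222 AND 131 = 130 (0b10000010)
Final: R2 = 130

130


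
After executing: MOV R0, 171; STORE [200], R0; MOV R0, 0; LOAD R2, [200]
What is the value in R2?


Register and memory trace:
  MOV R0, 171  → R0 = 171
  STORE [200], R0  → mem[200] = 171
  MOV R0, 0  → R0 = 0
  LOAD R2, [200]  → R2 = mem[200] = 171
Final: R2 = 171

171


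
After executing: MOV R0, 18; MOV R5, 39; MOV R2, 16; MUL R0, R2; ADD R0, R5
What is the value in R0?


Register state trace:
  MOV R0, 18  → R0 = 18
  MOV R5, 39  → R5 = 39
  MOV R2, 16  → R2 = 16
  MUL R0, R2  → R0 = 18 * 16 = 288
  ADD R0, R5  → R0 = 288 + 39 = 327
Final: R0 = 327

327


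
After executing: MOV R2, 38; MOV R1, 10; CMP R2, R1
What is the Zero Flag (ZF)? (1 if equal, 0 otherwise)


Register state trace:
  MOV R2, 38  → R2 = 38
  MOV R1, 10  → R1 = 10
  CMP R2, R1  → computes 38 - 10 = 28
  Result is nonzero, so values are not equal
ZF = 0

0


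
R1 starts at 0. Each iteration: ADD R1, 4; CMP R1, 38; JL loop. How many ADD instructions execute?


Loop trace (R1 starts at 0, target 38, step 4):
  ADD #1: R1 = 0 + 4 = 4  → 4 < 38, loop
  ADD #2: R1 = 4 + 4 = 8  → 8 < 38, loop
  ADD #3: R1 = 8 + 4 = 12  → 12 < 38, loop
  ADD #4: R1 = 12 + 4 = 16  → 16 < 38, loop
  ADD #5: R1 = 16 + 4 = 20  → 20 < 38, loop
  ADD #6: R1 = 20 + 4 = 24  → 24 < 38, loop
  ADD #7: R1 = 24 + 4 = 28  → 28 < 38, loop
  ADD #8: R1 = 28 + 4 = 32  → 32 < 38, loop
  ADD #9: R1 = 32 + 4 = 36  → 36 < 38, loop
  ADD #10: R1 = 36 + 4 = 40  → 40 >= 38, exit
Total ADD instructions: 10

10


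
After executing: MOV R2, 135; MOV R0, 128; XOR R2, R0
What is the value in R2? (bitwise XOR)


Register state trace:
  MOV R2, 135  → R2 = 135 (0b10000111)
  MOV R0, 128  → R0 = 128 (0b10000000)
  XOR R2, R0  → R2 = 135 XOR 128 = 7 (0b00000111)
Final: R2 = 7

7


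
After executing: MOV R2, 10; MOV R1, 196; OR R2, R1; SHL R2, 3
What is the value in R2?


Register state trace:
  MOV R2, 10  → R2 = 10 (0b00001010)
  MOV R1, 196  → R1 = 196 (0b11000100)
  OR R2, R1  → R2 = 10 OR 196 = 206 (0b11001110)
  SHL R2, 3  → R2 = 206 << 3 = 1648
Final: R2 = 1648

1648


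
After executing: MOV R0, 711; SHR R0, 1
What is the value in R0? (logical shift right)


Register state trace:
  MOV R0, 711  → R0 = 711
  SHR R0, 1  → R0 = 711 >> 1 = 711 // 2^1 = 355
Final: R0 = 355

355


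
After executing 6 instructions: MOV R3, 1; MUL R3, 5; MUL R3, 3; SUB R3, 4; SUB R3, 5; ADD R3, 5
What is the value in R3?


Register state trace:
  MOV R3, 1  → R3 = 1
  MUL R3, 5  → R3 = 1 * 5 = 5
  MUL R3, 3  → R3 = 5 * 3 = 15
  SUB R3, 4  → R3 = 15 - 4 = 11
  SUB R3, 5  → R3 = 11 - 5 = 6
  ADD R3, 5  → R3 = 6 + 5 = 11
Final: R3 = 11

11


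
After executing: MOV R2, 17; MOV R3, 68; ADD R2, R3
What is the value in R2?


Register state trace:
  MOV R2, 17  → R2 = 17
  MOV R3, 68  → R3 = 68
  ADD R2, R3  → R2 = 17 + 68 = 85
Final: R2 = 85

85


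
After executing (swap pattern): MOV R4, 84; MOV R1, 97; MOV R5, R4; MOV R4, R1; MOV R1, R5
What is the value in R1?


Register state trace (swap pattern):
  MOV R4, 84  → R4 = 84
  MOV R1, 97  → R1 = 97
  MOV R5, R4  → R5 = 84  (save R4)
  MOV R4, R1  → R4 = 97  (R4 gets R1's value)
  MOV R1, R5  → R1 = 84  (R1 gets saved value)
Final: R1 = 84

84


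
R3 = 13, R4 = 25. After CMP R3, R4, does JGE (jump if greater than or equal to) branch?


Trace:
  R3 = 13, R4 = 25
  CMP R3, R4  → compares 13 vs 25
  JGE checks: is 13 greater than or equal to 25?
  13 < 25, so condition is false
Branch taken: No

No


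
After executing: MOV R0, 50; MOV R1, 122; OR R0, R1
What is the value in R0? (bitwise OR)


Register state trace:
  MOV R0, 50  → R0 = 50 (0b00110010)
  MOV R1, 122  → R1 = 122 (0b01111010)
  OR R0, R1   → R0 = 50 OR 122 = 122 (0b01111010)
Final: R0 = 122

122


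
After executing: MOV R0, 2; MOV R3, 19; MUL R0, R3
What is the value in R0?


Register state trace:
  MOV R0, 2  → R0 = 2
  MOV R3, 19  → R3 = 19
  MUL R0, R3  → R0 = 2 * 19 = 38
Final: R0 = 38

38


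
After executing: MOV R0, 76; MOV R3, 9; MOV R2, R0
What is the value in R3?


Register state trace:
  MOV R0, 76  → R0 = 76
  MOV R3, 9  → R3 = 9
  MOV R2, R0  → R2 = 76
Final: R3 = 9

9


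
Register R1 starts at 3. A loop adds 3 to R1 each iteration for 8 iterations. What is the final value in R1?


Starting value: R1 = 3
  Iter 1: R1 = 3 + 3 = 6
  Iter 2: R1 = 6 + 3 = 9
  Iter 3: R1 = 9 + 3 = 12
  Iter 4: R1 = 12 + 3 = 15
  Iter 5: R1 = 15 + 3 = 18
  Iter 6: R1 = 18 + 3 = 21
  Iter 7: R1 = 21 + 3 = 24
  Iter 8: R1 = 24 + 3 = 27
Final: R1 = 27

27


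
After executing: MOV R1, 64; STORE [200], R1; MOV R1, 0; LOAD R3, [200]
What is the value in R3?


Register and memory trace:
  MOV R1, 64  → R1 = 64
  STORE [200], R1  → mem[200] = 64
  MOV R1, 0  → R1 = 0
  LOAD R3, [200]  → R3 = mem[200] = 64
Final: R3 = 64

64


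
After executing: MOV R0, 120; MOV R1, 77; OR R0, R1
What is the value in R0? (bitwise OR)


Register state trace:
  MOV R0, 120  → R0 = 120 (0b01111000)
  MOV R1, 77  → R1 = 77 (0b01001101)
  OR R0, R1   → R0 = 120 OR 77 = 125 (0b01111101)
Final: R0 = 125

125


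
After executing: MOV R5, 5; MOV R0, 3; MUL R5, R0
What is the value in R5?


Register state trace:
  MOV R5, 5  → R5 = 5
  MOV R0, 3  → R0 = 3
  MUL R5, R0  → R5 = 5 * 3 = 15
Final: R5 = 15

15


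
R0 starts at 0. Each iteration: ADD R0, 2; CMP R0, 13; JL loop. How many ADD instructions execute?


Loop trace (R0 starts at 0, target 13, step 2):
  ADD #1: R0 = 0 + 2 = 2  → 2 < 13, loop
  ADD #2: R0 = 2 + 2 = 4  → 4 < 13, loop
  ADD #3: R0 = 4 + 2 = 6  → 6 < 13, loop
  ADD #4: R0 = 6 + 2 = 8  → 8 < 13, loop
  ADD #5: R0 = 8 + 2 = 10  → 10 < 13, loop
  ADD #6: R0 = 10 + 2 = 12  → 12 < 13, loop
  ADD #7: R0 = 12 + 2 = 14  → 14 >= 13, exit
Total ADD instructions: 7

7


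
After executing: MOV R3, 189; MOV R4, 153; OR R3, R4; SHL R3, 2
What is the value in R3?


Register state trace:
  MOV R3, 189  → R3 = 189 (0b10111101)
  MOV R4, 153  → R4 = 153 (0b10011001)
  OR R3, R4  → R3 = 189 OR 153 = 189 (0b10111101)
  SHL R3, 2  → R3 = 189 << 2 = 756
Final: R3 = 756

756


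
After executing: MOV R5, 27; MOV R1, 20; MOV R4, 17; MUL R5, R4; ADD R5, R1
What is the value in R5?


Register state trace:
  MOV R5, 27  → R5 = 27
  MOV R1, 20  → R1 = 20
  MOV R4, 17  → R4 = 17
  MUL R5, R4  → R5 = 27 * 17 = 459
  ADD R5, R1  → R5 = 459 + 20 = 479
Final: R5 = 479

479


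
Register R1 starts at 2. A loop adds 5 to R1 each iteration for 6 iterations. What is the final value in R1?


Starting value: R1 = 2
  Iter 1: R1 = 2 + 5 = 7
  Iter 2: R1 = 7 + 5 = 12
  Iter 3: R1 = 12 + 5 = 17
  Iter 4: R1 = 17 + 5 = 22
  Iter 5: R1 = 22 + 5 = 27
  Iter 6: R1 = 27 + 5 = 32
Final: R1 = 32

32


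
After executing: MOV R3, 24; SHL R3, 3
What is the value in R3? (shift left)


Register state trace:
  MOV R3, 24  → R3 = 24
  SHL R3, 3  → R3 = 24 << 3 = 24 * 2^3 = 192
Final: R3 = 192

192


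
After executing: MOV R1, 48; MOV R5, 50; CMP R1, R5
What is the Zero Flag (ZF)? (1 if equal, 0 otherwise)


Register state trace:
  MOV R1, 48  → R1 = 48
  MOV R5, 50  → R5 = 50
  CMP R1, R5  → computes 48 - 50 = -2
  Result is nonzero, so values are not equal
ZF = 0

0


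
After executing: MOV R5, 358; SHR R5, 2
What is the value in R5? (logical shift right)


Register state trace:
  MOV R5, 358  → R5 = 358
  SHR R5, 2  → R5 = 358 >> 2 = 358 // 2^2 = 89
Final: R5 = 89

89


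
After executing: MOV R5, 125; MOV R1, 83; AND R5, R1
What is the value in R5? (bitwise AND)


Register state trace:
  MOV R5, 125  → R5 = 125 (0b01111101)
  MOV R1, 83  → R1 = 83 (0b01010011)
  AND R5, R1  → R5 = 125 AND 83 = 81 (0b01010001)
Final: R5 = 81

81


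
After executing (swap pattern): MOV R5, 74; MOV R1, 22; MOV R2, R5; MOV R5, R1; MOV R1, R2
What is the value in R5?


Register state trace (swap pattern):
  MOV R5, 74  → R5 = 74
  MOV R1, 22  → R1 = 22
  MOV R2, R5  → R2 = 74  (save R5)
  MOV R5, R1  → R5 = 22  (R5 gets R1's value)
  MOV R1, R2  → R1 = 74  (R1 gets saved value)
Final: R5 = 22

22


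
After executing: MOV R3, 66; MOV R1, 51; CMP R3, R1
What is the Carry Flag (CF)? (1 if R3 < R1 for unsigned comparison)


Register state trace:
  MOV R3, 66  → R3 = 66
  MOV R1, 51  → R1 = 51
  CMP R3, R1  → unsigned 66 - 51: no borrow
  66 >= 51, so CF = 0
CF = 0

0


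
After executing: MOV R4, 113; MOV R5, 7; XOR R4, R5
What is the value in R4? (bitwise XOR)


Register state trace:
  MOV R4, 113  → R4 = 113 (0b01110001)
  MOV R5, 7  → R5 = 7 (0b00000111)
  XOR R4, R5  → R4 = 113 XOR 7 = 118 (0b01110110)
Final: R4 = 118

118


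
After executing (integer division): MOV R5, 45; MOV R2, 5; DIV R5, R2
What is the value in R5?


Register state trace:
  MOV R5, 45  → R5 = 45
  MOV R2, 5  → R2 = 5
  DIV R5, R2  → R5 = 45 // 5 = 9
Final: R5 = 9

9


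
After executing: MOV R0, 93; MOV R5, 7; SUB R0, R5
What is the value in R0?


Register state trace:
  MOV R0, 93  → R0 = 93
  MOV R5, 7  → R5 = 7
  SUB R0, R5  → R0 = 93 - 7 = 86
Final: R0 = 86

86


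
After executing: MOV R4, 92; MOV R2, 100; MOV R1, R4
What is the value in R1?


Register state trace:
  MOV R4, 92  → R4 = 92
  MOV R2, 100  → R2 = 100
  MOV R1, R4  → R1 = 92
Final: R1 = 92

92


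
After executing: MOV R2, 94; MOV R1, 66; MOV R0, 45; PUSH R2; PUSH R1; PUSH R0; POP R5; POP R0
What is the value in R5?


Stack trace (top is rightmost):
  MOV R2, 94  → R2 = 94
  MOV R1, 66  → R1 = 66
  MOV R0, 45  → R0 = 45
  PUSH R2  → stack: [94]
  PUSH R1  → stack: [94, 66]
  PUSH R0  → stack: [94, 66, 45]
  POP R5  → R5 = 45, stack: [94, 66]
  POP R0  → R0 = 66, stack: [94]
Final: R5 = 45

45


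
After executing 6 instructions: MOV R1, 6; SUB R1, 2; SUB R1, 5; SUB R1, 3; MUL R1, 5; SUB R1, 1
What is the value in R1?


Register state trace:
  MOV R1, 6  → R1 = 6
  SUB R1, 2  → R1 = 6 - 2 = 4
  SUB R1, 5  → R1 = 4 - 5 = -1
  SUB R1, 3  → R1 = -1 - 3 = -4
  MUL R1, 5  → R1 = -4 * 5 = -20
  SUB R1, 1  → R1 = -20 - 1 = -21
Final: R1 = -21

-21


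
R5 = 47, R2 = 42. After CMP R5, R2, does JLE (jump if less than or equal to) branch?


Trace:
  R5 = 47, R2 = 42
  CMP R5, R2  → compares 47 vs 42
  JLE checks: is 47 less than or equal to 42?
  47 > 42, so condition is false
Branch taken: No

No


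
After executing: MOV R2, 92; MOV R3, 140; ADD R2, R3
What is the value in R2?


Register state trace:
  MOV R2, 92  → R2 = 92
  MOV R3, 140  → R3 = 140
  ADD R2, R3  → R2 = 92 + 140 = 232
Final: R2 = 232

232


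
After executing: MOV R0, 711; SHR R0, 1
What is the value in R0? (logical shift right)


Register state trace:
  MOV R0, 711  → R0 = 711
  SHR R0, 1  → R0 = 711 >> 1 = 711 // 2^1 = 355
Final: R0 = 355

355


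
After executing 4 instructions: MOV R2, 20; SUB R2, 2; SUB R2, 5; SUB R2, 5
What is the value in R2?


Register state trace:
  MOV R2, 20  → R2 = 20
  SUB R2, 2  → R2 = 20 - 2 = 18
  SUB R2, 5  → R2 = 18 - 5 = 13
  SUB R2, 5  → R2 = 13 - 5 = 8
Final: R2 = 8

8


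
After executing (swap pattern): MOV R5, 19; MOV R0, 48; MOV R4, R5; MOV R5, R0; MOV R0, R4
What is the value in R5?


Register state trace (swap pattern):
  MOV R5, 19  → R5 = 19
  MOV R0, 48  → R0 = 48
  MOV R4, R5  → R4 = 19  (save R5)
  MOV R5, R0  → R5 = 48  (R5 gets R0's value)
  MOV R0, R4  → R0 = 19  (R0 gets saved value)
Final: R5 = 48

48


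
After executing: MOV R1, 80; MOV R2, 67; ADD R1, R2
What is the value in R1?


Register state trace:
  MOV R1, 80  → R1 = 80
  MOV R2, 67  → R2 = 67
  ADD R1, R2  → R1 = 80 + 67 = 147
Final: R1 = 147

147


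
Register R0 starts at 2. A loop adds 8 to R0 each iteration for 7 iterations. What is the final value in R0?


Starting value: R0 = 2
  Iter 1: R0 = 2 + 8 = 10
  Iter 2: R0 = 10 + 8 = 18
  Iter 3: R0 = 18 + 8 = 26
  Iter 4: R0 = 26 + 8 = 34
  Iter 5: R0 = 34 + 8 = 42
  Iter 6: R0 = 42 + 8 = 50
  Iter 7: R0 = 50 + 8 = 58
Final: R0 = 58

58


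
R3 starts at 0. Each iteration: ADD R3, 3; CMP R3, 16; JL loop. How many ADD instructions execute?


Loop trace (R3 starts at 0, target 16, step 3):
  ADD #1: R3 = 0 + 3 = 3  → 3 < 16, loop
  ADD #2: R3 = 3 + 3 = 6  → 6 < 16, loop
  ADD #3: R3 = 6 + 3 = 9  → 9 < 16, loop
  ADD #4: R3 = 9 + 3 = 12  → 12 < 16, loop
  ADD #5: R3 = 12 + 3 = 15  → 15 < 16, loop
  ADD #6: R3 = 15 + 3 = 18  → 18 >= 16, exit
Total ADD instructions: 6

6


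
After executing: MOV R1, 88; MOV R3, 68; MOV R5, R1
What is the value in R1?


Register state trace:
  MOV R1, 88  → R1 = 88
  MOV R3, 68  → R3 = 68
  MOV R5, R1  → R5 = 88
Final: R1 = 88

88


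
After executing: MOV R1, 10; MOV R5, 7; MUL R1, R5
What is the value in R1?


Register state trace:
  MOV R1, 10  → R1 = 10
  MOV R5, 7  → R5 = 7
  MUL R1, R5  → R1 = 10 * 7 = 70
Final: R1 = 70

70


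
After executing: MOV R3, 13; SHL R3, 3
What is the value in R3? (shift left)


Register state trace:
  MOV R3, 13  → R3 = 13
  SHL R3, 3  → R3 = 13 << 3 = 13 * 2^3 = 104
Final: R3 = 104

104


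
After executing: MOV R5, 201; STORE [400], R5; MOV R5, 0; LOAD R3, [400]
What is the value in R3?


Register and memory trace:
  MOV R5, 201  → R5 = 201
  STORE [400], R5  → mem[400] = 201
  MOV R5, 0  → R5 = 0
  LOAD R3, [400]  → R3 = mem[400] = 201
Final: R3 = 201

201


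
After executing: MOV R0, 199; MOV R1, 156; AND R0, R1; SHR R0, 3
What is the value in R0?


Register state trace:
  MOV R0, 199  → R0 = 199 (0b11000111)
  MOV R1, 156  → R1 = 156 (0b10011100)
  AND R0, R1  → R0 = 199 AND 156 = 132 (0b10000100)
  SHR R0, 3  → R0 = 132 >> 3 = 16
Final: R0 = 16

16


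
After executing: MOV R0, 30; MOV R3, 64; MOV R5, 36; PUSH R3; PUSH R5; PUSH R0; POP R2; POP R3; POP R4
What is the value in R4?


Stack trace (top is rightmost):
  MOV R0, 30  → R0 = 30
  MOV R3, 64  → R3 = 64
  MOV R5, 36  → R5 = 36
  PUSH R3  → stack: [64]
  PUSH R5  → stack: [64, 36]
  PUSH R0  → stack: [64, 36, 30]
  POP R2  → R2 = 30, stack: [64, 36]
  POP R3  → R3 = 36, stack: [64]
  POP R4  → R4 = 64, stack: []
Final: R4 = 64

64


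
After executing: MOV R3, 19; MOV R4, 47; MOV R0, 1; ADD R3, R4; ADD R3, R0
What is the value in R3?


Register state trace:
  MOV R3, 19  → R3 = 19
  MOV R4, 47  → R4 = 47
  MOV R0, 1  → R0 = 1
  ADD R3, R4  → R3 = 19 + 47 = 66
  ADD R3, R0  → R3 = 66 + 1 = 67
Final: R3 = 67

67


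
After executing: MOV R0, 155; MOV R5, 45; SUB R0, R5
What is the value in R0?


Register state trace:
  MOV R0, 155  → R0 = 155
  MOV R5, 45  → R5 = 45
  SUB R0, R5  → R0 = 155 - 45 = 110
Final: R0 = 110

110


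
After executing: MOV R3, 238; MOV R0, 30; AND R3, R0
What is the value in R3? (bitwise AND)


Register state trace:
  MOV R3, 238  → R3 = 238 (0b11101110)
  MOV R0, 30  → R0 = 30 (0b00011110)
  AND R3, R0  → R3 = 238 AND 30 = 14 (0b00001110)
Final: R3 = 14

14


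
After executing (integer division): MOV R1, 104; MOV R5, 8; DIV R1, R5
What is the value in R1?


Register state trace:
  MOV R1, 104  → R1 = 104
  MOV R5, 8  → R5 = 8
  DIV R1, R5  → R1 = 104 // 8 = 13
Final: R1 = 13

13


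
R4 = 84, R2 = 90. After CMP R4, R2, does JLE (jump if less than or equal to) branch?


Trace:
  R4 = 84, R2 = 90
  CMP R4, R2  → compares 84 vs 90
  JLE checks: is 84 less than or equal to 90?
  84 < 90, so condition is true
Branch taken: Yes

Yes


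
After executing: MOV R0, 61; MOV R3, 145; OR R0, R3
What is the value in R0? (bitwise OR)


Register state trace:
  MOV R0, 61  → R0 = 61 (0b00111101)
  MOV R3, 145  → R3 = 145 (0b10010001)
  OR R0, R3   → R0 = 61 OR 145 = 189 (0b10111101)
Final: R0 = 189

189


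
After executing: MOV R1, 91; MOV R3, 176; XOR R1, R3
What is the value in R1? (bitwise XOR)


Register state trace:
  MOV R1, 91  → R1 = 91 (0b01011011)
  MOV R3, 176  → R3 = 176 (0b10110000)
  XOR R1, R3  → R1 = 91 XOR 176 = 235 (0b11101011)
Final: R1 = 235

235


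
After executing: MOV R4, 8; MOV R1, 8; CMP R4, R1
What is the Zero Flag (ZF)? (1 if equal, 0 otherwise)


Register state trace:
  MOV R4, 8  → R4 = 8
  MOV R1, 8  → R1 = 8
  CMP R4, R1  → computes 8 - 8 = 0
  Result is zero, so values are equal
ZF = 1

1


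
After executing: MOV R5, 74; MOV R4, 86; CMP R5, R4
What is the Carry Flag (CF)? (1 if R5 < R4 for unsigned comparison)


Register state trace:
  MOV R5, 74  → R5 = 74
  MOV R4, 86  → R4 = 86
  CMP R5, R4  → unsigned 74 - 86: borrow occurs
  74 < 86, so CF = 1
CF = 1

1


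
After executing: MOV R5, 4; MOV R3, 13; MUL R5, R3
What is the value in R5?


Register state trace:
  MOV R5, 4  → R5 = 4
  MOV R3, 13  → R3 = 13
  MUL R5, R3  → R5 = 4 * 13 = 52
Final: R5 = 52

52


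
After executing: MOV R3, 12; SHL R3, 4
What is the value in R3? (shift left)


Register state trace:
  MOV R3, 12  → R3 = 12
  SHL R3, 4  → R3 = 12 << 4 = 12 * 2^4 = 192
Final: R3 = 192

192


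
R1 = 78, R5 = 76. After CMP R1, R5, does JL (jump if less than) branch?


Trace:
  R1 = 78, R5 = 76
  CMP R1, R5  → compares 78 vs 76
  JL checks: is 78 less than 76?
  78 > 76, so condition is false
Branch taken: No

No


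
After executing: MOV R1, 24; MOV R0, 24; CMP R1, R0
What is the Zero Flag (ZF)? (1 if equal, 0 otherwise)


Register state trace:
  MOV R1, 24  → R1 = 24
  MOV R0, 24  → R0 = 24
  CMP R1, R0  → computes 24 - 24 = 0
  Result is zero, so values are equal
ZF = 1

1


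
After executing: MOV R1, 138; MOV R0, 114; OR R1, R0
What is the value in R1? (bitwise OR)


Register state trace:
  MOV R1, 138  → R1 = 138 (0b10001010)
  MOV R0, 114  → R0 = 114 (0b01110010)
  OR R1, R0   → R1 = 138 OR 114 = 250 (0b11111010)
Final: R1 = 250

250


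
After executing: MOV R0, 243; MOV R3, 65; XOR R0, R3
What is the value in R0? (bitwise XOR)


Register state trace:
  MOV R0, 243  → R0 = 243 (0b11110011)
  MOV R3, 65  → R3 = 65 (0b01000001)
  XOR R0, R3  → R0 = 243 XOR 65 = 178 (0b10110010)
Final: R0 = 178

178


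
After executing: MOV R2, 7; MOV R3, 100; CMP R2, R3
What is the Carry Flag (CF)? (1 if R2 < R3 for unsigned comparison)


Register state trace:
  MOV R2, 7  → R2 = 7
  MOV R3, 100  → R3 = 100
  CMP R2, R3  → unsigned 7 - 100: borrow occurs
  7 < 100, so CF = 1
CF = 1

1


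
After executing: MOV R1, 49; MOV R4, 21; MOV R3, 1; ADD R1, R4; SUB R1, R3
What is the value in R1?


Register state trace:
  MOV R1, 49  → R1 = 49
  MOV R4, 21  → R4 = 21
  MOV R3, 1  → R3 = 1
  ADD R1, R4  → R1 = 49 + 21 = 70
  SUB R1, R3  → R1 = 70 - 1 = 69
Final: R1 = 69

69


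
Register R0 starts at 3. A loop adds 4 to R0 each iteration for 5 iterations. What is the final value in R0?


Starting value: R0 = 3
  Iter 1: R0 = 3 + 4 = 7
  Iter 2: R0 = 7 + 4 = 11
  Iter 3: R0 = 11 + 4 = 15
  Iter 4: R0 = 15 + 4 = 19
  Iter 5: R0 = 19 + 4 = 23
Final: R0 = 23

23


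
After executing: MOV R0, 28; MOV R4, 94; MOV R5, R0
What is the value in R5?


Register state trace:
  MOV R0, 28  → R0 = 28
  MOV R4, 94  → R4 = 94
  MOV R5, R0  → R5 = 28
Final: R5 = 28

28


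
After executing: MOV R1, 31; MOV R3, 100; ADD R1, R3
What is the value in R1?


Register state trace:
  MOV R1, 31  → R1 = 31
  MOV R3, 100  → R3 = 100
  ADD R1, R3  → R1 = 31 + 100 = 131
Final: R1 = 131

131


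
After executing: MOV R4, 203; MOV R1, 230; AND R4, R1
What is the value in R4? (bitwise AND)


Register state trace:
  MOV R4, 203  → R4 = 203 (0b11001011)
  MOV R1, 230  → R1 = 230 (0b11100110)
  AND R4, R1  → R4 = 203 AND 230 = 194 (0b11000010)
Final: R4 = 194

194


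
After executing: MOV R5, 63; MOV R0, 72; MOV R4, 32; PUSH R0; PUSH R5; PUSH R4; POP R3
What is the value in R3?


Stack trace (top is rightmost):
  MOV R5, 63  → R5 = 63
  MOV R0, 72  → R0 = 72
  MOV R4, 32  → R4 = 32
  PUSH R0  → stack: [72]
  PUSH R5  → stack: [72, 63]
  PUSH R4  → stack: [72, 63, 32]
  POP R3  → R3 = 32, stack: [72, 63]
Final: R3 = 32

32


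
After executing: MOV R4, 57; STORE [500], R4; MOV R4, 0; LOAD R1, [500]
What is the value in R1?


Register and memory trace:
  MOV R4, 57  → R4 = 57
  STORE [500], R4  → mem[500] = 57
  MOV R4, 0  → R4 = 0
  LOAD R1, [500]  → R1 = mem[500] = 57
Final: R1 = 57

57


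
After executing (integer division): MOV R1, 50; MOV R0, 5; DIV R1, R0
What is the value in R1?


Register state trace:
  MOV R1, 50  → R1 = 50
  MOV R0, 5  → R0 = 5
  DIV R1, R0  → R1 = 50 // 5 = 10
Final: R1 = 10

10


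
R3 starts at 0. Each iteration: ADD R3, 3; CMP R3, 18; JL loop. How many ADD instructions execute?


Loop trace (R3 starts at 0, target 18, step 3):
  ADD #1: R3 = 0 + 3 = 3  → 3 < 18, loop
  ADD #2: R3 = 3 + 3 = 6  → 6 < 18, loop
  ADD #3: R3 = 6 + 3 = 9  → 9 < 18, loop
  ADD #4: R3 = 9 + 3 = 12  → 12 < 18, loop
  ADD #5: R3 = 12 + 3 = 15  → 15 < 18, loop
  ADD #6: R3 = 15 + 3 = 18  → 18 >= 18, exit
Total ADD instructions: 6

6


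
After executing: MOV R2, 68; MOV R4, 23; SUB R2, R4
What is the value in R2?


Register state trace:
  MOV R2, 68  → R2 = 68
  MOV R4, 23  → R4 = 23
  SUB R2, R4  → R2 = 68 - 23 = 45
Final: R2 = 45

45


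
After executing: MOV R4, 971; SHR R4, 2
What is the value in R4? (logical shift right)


Register state trace:
  MOV R4, 971  → R4 = 971
  SHR R4, 2  → R4 = 971 >> 2 = 971 // 2^2 = 242
Final: R4 = 242

242


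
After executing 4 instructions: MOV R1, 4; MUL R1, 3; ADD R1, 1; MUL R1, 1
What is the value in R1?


Register state trace:
  MOV R1, 4  → R1 = 4
  MUL R1, 3  → R1 = 4 * 3 = 12
  ADD R1, 1  → R1 = 12 + 1 = 13
  MUL R1, 1  → R1 = 13 * 1 = 13
Final: R1 = 13

13


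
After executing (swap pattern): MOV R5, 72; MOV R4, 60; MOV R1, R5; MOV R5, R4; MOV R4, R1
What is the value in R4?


Register state trace (swap pattern):
  MOV R5, 72  → R5 = 72
  MOV R4, 60  → R4 = 60
  MOV R1, R5  → R1 = 72  (save R5)
  MOV R5, R4  → R5 = 60  (R5 gets R4's value)
  MOV R4, R1  → R4 = 72  (R4 gets saved value)
Final: R4 = 72

72


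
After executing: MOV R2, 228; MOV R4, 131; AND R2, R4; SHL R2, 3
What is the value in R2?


Register state trace:
  MOV R2, 228  → R2 = 228 (0b11100100)
  MOV R4, 131  → R4 = 131 (0b10000011)
  AND R2, R4  → R2 = 228 AND 131 = 128 (0b10000000)
  SHL R2, 3  → R2 = 128 << 3 = 1024
Final: R2 = 1024

1024


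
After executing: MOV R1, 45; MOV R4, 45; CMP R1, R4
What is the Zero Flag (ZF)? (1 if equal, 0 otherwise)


Register state trace:
  MOV R1, 45  → R1 = 45
  MOV R4, 45  → R4 = 45
  CMP R1, R4  → computes 45 - 45 = 0
  Result is zero, so values are equal
ZF = 1

1


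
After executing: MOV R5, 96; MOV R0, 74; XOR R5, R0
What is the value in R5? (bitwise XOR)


Register state trace:
  MOV R5, 96  → R5 = 96 (0b01100000)
  MOV R0, 74  → R0 = 74 (0b01001010)
  XOR R5, R0  → R5 = 96 XOR 74 = 42 (0b00101010)
Final: R5 = 42

42


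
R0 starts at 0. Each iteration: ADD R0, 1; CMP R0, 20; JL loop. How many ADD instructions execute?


Loop trace (R0 starts at 0, target 20, step 1):
  ADD #1: R0 = 0 + 1 = 1  → 1 < 20, loop
  ADD #2: R0 = 1 + 1 = 2  → 2 < 20, loop
  ADD #3: R0 = 2 + 1 = 3  → 3 < 20, loop
  ADD #4: R0 = 3 + 1 = 4  → 4 < 20, loop
  ADD #5: R0 = 4 + 1 = 5  → 5 < 20, loop
  ADD #6: R0 = 5 + 1 = 6  → 6 < 20, loop
  ADD #7: R0 = 6 + 1 = 7  → 7 < 20, loop
  ADD #8: R0 = 7 + 1 = 8  → 8 < 20, loop
  ADD #9: R0 = 8 + 1 = 9  → 9 < 20, loop
  ADD #10: R0 = 9 + 1 = 10  → 10 < 20, loop
  ADD #11: R0 = 10 + 1 = 11  → 11 < 20, loop
  ADD #12: R0 = 11 + 1 = 12  → 12 < 20, loop
  ADD #13: R0 = 12 + 1 = 13  → 13 < 20, loop
  ADD #14: R0 = 13 + 1 = 14  → 14 < 20, loop
  ADD #15: R0 = 14 + 1 = 15  → 15 < 20, loop
  ADD #16: R0 = 15 + 1 = 16  → 16 < 20, loop
  ADD #17: R0 = 16 + 1 = 17  → 17 < 20, loop
  ADD #18: R0 = 17 + 1 = 18  → 18 < 20, loop
  ADD #19: R0 = 18 + 1 = 19  → 19 < 20, loop
  ADD #20: R0 = 19 + 1 = 20  → 20 >= 20, exit
Total ADD instructions: 20

20


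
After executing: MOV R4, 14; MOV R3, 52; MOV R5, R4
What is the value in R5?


Register state trace:
  MOV R4, 14  → R4 = 14
  MOV R3, 52  → R3 = 52
  MOV R5, R4  → R5 = 14
Final: R5 = 14

14


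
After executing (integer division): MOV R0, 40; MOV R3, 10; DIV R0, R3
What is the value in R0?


Register state trace:
  MOV R0, 40  → R0 = 40
  MOV R3, 10  → R3 = 10
  DIV R0, R3  → R0 = 40 // 10 = 4
Final: R0 = 4

4


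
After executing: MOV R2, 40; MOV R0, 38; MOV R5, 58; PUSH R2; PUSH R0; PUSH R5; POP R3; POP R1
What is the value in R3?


Stack trace (top is rightmost):
  MOV R2, 40  → R2 = 40
  MOV R0, 38  → R0 = 38
  MOV R5, 58  → R5 = 58
  PUSH R2  → stack: [40]
  PUSH R0  → stack: [40, 38]
  PUSH R5  → stack: [40, 38, 58]
  POP R3  → R3 = 58, stack: [40, 38]
  POP R1  → R1 = 38, stack: [40]
Final: R3 = 58

58


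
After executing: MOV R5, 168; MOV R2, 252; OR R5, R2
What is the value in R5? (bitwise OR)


Register state trace:
  MOV R5, 168  → R5 = 168 (0b10101000)
  MOV R2, 252  → R2 = 252 (0b11111100)
  OR R5, R2   → R5 = 168 OR 252 = 252 (0b11111100)
Final: R5 = 252

252


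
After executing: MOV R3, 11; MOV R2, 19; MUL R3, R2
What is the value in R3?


Register state trace:
  MOV R3, 11  → R3 = 11
  MOV R2, 19  → R2 = 19
  MUL R3, R2  → R3 = 11 * 19 = 209
Final: R3 = 209

209


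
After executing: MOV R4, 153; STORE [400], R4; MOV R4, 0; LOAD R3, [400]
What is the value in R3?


Register and memory trace:
  MOV R4, 153  → R4 = 153
  STORE [400], R4  → mem[400] = 153
  MOV R4, 0  → R4 = 0
  LOAD R3, [400]  → R3 = mem[400] = 153
Final: R3 = 153

153


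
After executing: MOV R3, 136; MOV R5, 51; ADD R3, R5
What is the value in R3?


Register state trace:
  MOV R3, 136  → R3 = 136
  MOV R5, 51  → R5 = 51
  ADD R3, R5  → R3 = 136 + 51 = 187
Final: R3 = 187

187


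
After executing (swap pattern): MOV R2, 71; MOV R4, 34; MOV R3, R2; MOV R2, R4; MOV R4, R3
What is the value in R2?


Register state trace (swap pattern):
  MOV R2, 71  → R2 = 71
  MOV R4, 34  → R4 = 34
  MOV R3, R2  → R3 = 71  (save R2)
  MOV R2, R4  → R2 = 34  (R2 gets R4's value)
  MOV R4, R3  → R4 = 71  (R4 gets saved value)
Final: R2 = 34

34


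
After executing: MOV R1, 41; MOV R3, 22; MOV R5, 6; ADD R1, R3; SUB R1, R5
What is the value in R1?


Register state trace:
  MOV R1, 41  → R1 = 41
  MOV R3, 22  → R3 = 22
  MOV R5, 6  → R5 = 6
  ADD R1, R3  → R1 = 41 + 22 = 63
  SUB R1, R5  → R1 = 63 - 6 = 57
Final: R1 = 57

57


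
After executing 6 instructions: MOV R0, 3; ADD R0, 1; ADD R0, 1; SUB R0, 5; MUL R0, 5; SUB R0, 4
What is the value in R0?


Register state trace:
  MOV R0, 3  → R0 = 3
  ADD R0, 1  → R0 = 3 + 1 = 4
  ADD R0, 1  → R0 = 4 + 1 = 5
  SUB R0, 5  → R0 = 5 - 5 = 0
  MUL R0, 5  → R0 = 0 * 5 = 0
  SUB R0, 4  → R0 = 0 - 4 = -4
Final: R0 = -4

-4


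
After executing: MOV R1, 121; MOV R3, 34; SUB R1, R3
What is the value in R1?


Register state trace:
  MOV R1, 121  → R1 = 121
  MOV R3, 34  → R3 = 34
  SUB R1, R3  → R1 = 121 - 34 = 87
Final: R1 = 87

87
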